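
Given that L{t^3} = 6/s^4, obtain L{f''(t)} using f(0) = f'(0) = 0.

L{f''(t)} = s²F(s) - sf(0) - f'(0) = s²·6/s^4 - 0 - 0 = 6/s^2

Final answer: 6/s^2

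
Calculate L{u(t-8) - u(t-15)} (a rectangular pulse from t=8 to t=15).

L{u(t-a)} = e^(-as)/s. L{u(t-8) - u(t-15)} = (e^(-8s) - e^(-15s))/s

Final answer: (e^(-8s) - e^(-15s))/s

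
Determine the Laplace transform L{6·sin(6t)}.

L{sin(ωt)} = ω/(s² + ω²), so L{sin(6t)} = 6/(s² + 36). Then L{6·sin(6t)} = 6·6/(s² + 36) = 36/(s² + 36)

Final answer: 36/(s² + 36)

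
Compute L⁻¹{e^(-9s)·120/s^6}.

L⁻¹{120/s^6} = t^5. By the time shift theorem, L⁻¹{e^(-as)F(s)} = u(t-a)f(t-a) with a=9, so L⁻¹{e^(-9s)·120/s^6} = u(t-9)·(t-9)^5

Final answer: u(t-9)·(t-9)^5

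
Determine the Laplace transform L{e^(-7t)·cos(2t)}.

L{e^(at)·cos(ωt)} = (s-a)/((s-a)² + ω²), so L{e^(-7t)·cos(2t)} = (s+7)/((s+7)² + 4)

Final answer: (s+7)/((s+7)² + 4)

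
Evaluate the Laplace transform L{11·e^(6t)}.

L{e^(at)} = 1/(s-a), so L{e^(6t)} = 1/(s-6). Then L{11·e^(6t)} = 11/(s-6)

Final answer: 11/(s-6)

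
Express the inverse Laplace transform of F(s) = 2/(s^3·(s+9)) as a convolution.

2/(s^3·(s+9)) = (2/s^3)·(1/(s+9)) = L{t^2}·L{e^(-9t)}. So f(t) = t^2*e^(-9t) = ∫₀ᵗ τ^2·e^(-9(t-τ)) dτ

Final answer: ∫₀ᵗ τ^2·e^(-9(t-τ)) dτ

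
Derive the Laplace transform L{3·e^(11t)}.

L{e^(at)} = 1/(s-a), so L{e^(11t)} = 1/(s-11). Then L{3·e^(11t)} = 3/(s-11)

Final answer: 3/(s-11)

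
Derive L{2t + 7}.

L{2t + 7} = 2·L{t} + 7·L{1} = 2/s² + 7/s

Final answer: 2/s² + 7/s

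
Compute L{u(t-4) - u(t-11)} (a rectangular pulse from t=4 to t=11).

L{u(t-a)} = e^(-as)/s. L{u(t-4) - u(t-11)} = (e^(-4s) - e^(-11s))/s

Final answer: (e^(-4s) - e^(-11s))/s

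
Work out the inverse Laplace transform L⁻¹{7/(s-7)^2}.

L⁻¹{n!/(s-a)^(n+1)} = t^n·e^(at) with n=1, a=7. So L⁻¹{1/(s-7)^2} = t·e^(7t), and L⁻¹{7/(s-7)^2} = (7/1)·t·e^(7t) = 7·t·e^(7t)

Final answer: 7·t·e^(7t)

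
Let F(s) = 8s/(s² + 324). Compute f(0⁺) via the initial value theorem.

f(0⁺) = lim_{s→∞} s·8s/(s² + 324) = lim_{s→∞} 8s²/(s² + 324) = 8

Final answer: 8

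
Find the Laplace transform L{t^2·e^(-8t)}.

L{t^n·e^(at)} = n!/(s-a)^(n+1), so L{t^2·e^(-8t)} = 2/(s+8)^3

Final answer: 2/(s+8)^3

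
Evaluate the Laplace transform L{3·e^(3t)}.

L{e^(at)} = 1/(s-a), so L{e^(3t)} = 1/(s-3). Then L{3·e^(3t)} = 3/(s-3)

Final answer: 3/(s-3)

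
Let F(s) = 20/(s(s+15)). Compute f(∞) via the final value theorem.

f(∞) = lim_{s→0} s·20/(s(s+15)) = lim_{s→0} 20/(s+15) = 20/15 = 4/3

Final answer: 4/3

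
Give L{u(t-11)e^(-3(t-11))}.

u(t-a)f(t-a) with f(t)=e^(-3t). L{e^(-3t)} = 1/(s+3). By time shift: e^(-11s)/(s+3)

Final answer: e^(-11s)/(s+3)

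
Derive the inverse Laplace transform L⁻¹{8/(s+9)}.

L⁻¹{1/(s-a)} = e^(at), so L⁻¹{1/(s+9)} = e^(-9t), and L⁻¹{8/(s+9)} = 8·e^(-9t)

Final answer: 8·e^(-9t)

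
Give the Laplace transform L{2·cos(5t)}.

L{cos(ωt)} = s/(s² + ω²), so L{cos(5t)} = s/(s² + 25). Then L{2·cos(5t)} = 2·s/(s² + 25) = 2s/(s² + 25)

Final answer: 2s/(s² + 25)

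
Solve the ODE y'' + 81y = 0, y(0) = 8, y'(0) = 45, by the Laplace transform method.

L{y''} + 81L{y} = 0. s²Y - 8s - 45 + 81Y = 0. Y(s² + 81) = 8s + 45. Y = (8s + 45)/(s² + 81). Inverting: y(t) = 8cos(9t) + 5sin(9t)

Final answer: y(t) = 8cos(9t) + 5sin(9t)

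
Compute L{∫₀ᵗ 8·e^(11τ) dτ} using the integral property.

L{∫₀ᵗ f(τ)dτ} = F(s)/s with F(s) = 8/(s-11), so L{∫₀ᵗ 8·e^(11τ) dτ} = 8/(s(s-11))

Final answer: 8/(s(s-11))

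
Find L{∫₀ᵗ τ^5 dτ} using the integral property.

L{∫₀ᵗ f(τ)dτ} = F(s)/s with f(t) = t^5. F(s) = 120/s^6, so L{∫₀ᵗ τ^5 dτ} = (120/s^6)/s = 120/s^7. (Check: ∫₀ᵗ τ^5 dτ = t^6/6.)

Final answer: 120/s^7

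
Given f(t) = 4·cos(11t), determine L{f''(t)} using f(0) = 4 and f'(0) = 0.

F(s) = 4s/(s² + 121). L{f''(t)} = s²F(s) - sf(0) - f'(0) = 4s³/(s² + 121) - 4s = (4s³ - 4s(s² + 121))/(s² + 121) = -484s/(s² + 121)

Final answer: -484s/(s² + 121)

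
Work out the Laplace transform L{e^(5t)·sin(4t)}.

L{e^(at)·sin(ωt)} = ω/((s-a)² + ω²), so L{e^(5t)·sin(4t)} = 4/((s-5)² + 16)

Final answer: 4/((s-5)² + 16)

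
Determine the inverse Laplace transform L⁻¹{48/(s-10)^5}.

L⁻¹{n!/(s-a)^(n+1)} = t^n·e^(at) with n=4, a=10. So L⁻¹{24/(s-10)^5} = t^4·e^(10t), and L⁻¹{48/(s-10)^5} = (48/24)·t^4·e^(10t) = 2·t^4·e^(10t)

Final answer: 2·t^4·e^(10t)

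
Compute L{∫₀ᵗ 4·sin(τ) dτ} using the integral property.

L{∫₀ᵗ f(τ)dτ} = F(s)/s with F(s) = 4/(s² + 1), so the result is (4/(s² + 1))/s = 4/(s(s² + 1))

Final answer: 4/(s(s² + 1))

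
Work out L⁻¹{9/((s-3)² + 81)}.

Form: b/((s-a)² + b²) → e^(at)sin(bt). With a=3, b=9

Final answer: e^(3t)·sin(9t)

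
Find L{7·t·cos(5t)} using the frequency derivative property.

L{cos(5t)} = s/(s² + 25). Derivative: d/ds[s/(s² + 25)] = [(s² + 25) - s·2s]/(s² + 25)² = (25 - s²)/(s² + 25)². So L{t·cos(5t)} = -F'(s) = (s² - 25)/(s² + 25)². Then L{7·t·cos(5t)} = 7·(s² - 25)/(s² + 25)²

Final answer: 7·(s² - 25)/(s² + 25)²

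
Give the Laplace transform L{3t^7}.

L{3t^7} = 3 · L{t^7} = 3 · 5040/s^8 = 15120/s^8

Final answer: 15120/s^8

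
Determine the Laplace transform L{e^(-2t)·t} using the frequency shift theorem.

L{e^(at)·t^n} = n!/(s-a)^(n+1), so L{e^(-2t)·t} = 1/(s+2)^2

Final answer: 1/(s+2)^2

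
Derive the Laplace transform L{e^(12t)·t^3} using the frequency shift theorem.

L{e^(at)·t^n} = n!/(s-a)^(n+1), so L{e^(12t)·t^3} = 6/(s-12)^4

Final answer: 6/(s-12)^4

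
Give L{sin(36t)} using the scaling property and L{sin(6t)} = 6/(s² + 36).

Using L{f(at)} = (1/a)F(s/a) with a=6: L{sin(36t)} = (1/6) · 6/((s/6)² + 36) = (1/6) · 6·36/(s² + 1296) = 36/(s² + 1296)

Final answer: 36/(s² + 1296)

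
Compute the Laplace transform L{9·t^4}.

L{t^n} = n!/s^(n+1), so L{t^4} = 24/s^5. Then L{9·t^4} = 9·24/s^5 = 216/s^5

Final answer: 216/s^5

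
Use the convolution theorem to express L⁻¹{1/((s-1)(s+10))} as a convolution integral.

1/((s-1)(s+10)) = (1/(s-1))·(1/(s+10)) = L{e^t}·L{e^(-10t)}. So f(t) = e^t*e^(-10t) = ∫₀ᵗ e^(τ)·e^(-10(t-τ)) dτ

Final answer: ∫₀ᵗ e^(τ)·e^(-10(t-τ)) dτ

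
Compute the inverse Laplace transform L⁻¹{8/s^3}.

L⁻¹{n!/s^(n+1)} = t^n with n=2. So L⁻¹{2/s^3} = t^2, and L⁻¹{8/s^3} = (8/2)·t^2 = 4·t^2

Final answer: 4·t^2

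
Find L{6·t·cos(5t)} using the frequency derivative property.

L{cos(5t)} = s/(s² + 25). Derivative: d/ds[s/(s² + 25)] = [(s² + 25) - s·2s]/(s² + 25)² = (25 - s²)/(s² + 25)². So L{t·cos(5t)} = -F'(s) = (s² - 25)/(s² + 25)². Then L{6·t·cos(5t)} = 6·(s² - 25)/(s² + 25)²

Final answer: 6·(s² - 25)/(s² + 25)²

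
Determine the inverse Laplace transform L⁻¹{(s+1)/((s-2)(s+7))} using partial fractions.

Using partial fractions, f(t) = (3e^(2t) + 6e^(-7t))/9

Final answer: (3e^(2t) + 6e^(-7t))/9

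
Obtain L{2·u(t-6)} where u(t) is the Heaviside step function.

L{u(t-a)} = e^(-as)/s. Here a=6, so L{u(t-6)} = e^(-6s)/s, and L{2·u(t-6)} = 2·e^(-6s)/s

Final answer: 2·e^(-6s)/s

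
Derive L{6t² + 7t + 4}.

L{6t² + 7t + 4} = 6·2/s³ + 7/s² + 4/s = 12/s³ + 7/s² + 4/s

Final answer: 12/s³ + 7/s² + 4/s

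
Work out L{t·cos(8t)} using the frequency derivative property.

L{cos(8t)} = s/(s² + 64). Derivative: d/ds[s/(s² + 64)] = [(s² + 64) - s·2s]/(s² + 64)² = (64 - s²)/(s² + 64)². So L{t·cos(8t)} = -F'(s) = (s² - 64)/(s² + 64)²

Final answer: (s² - 64)/(s² + 64)²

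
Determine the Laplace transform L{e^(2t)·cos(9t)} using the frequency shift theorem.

Frequency shift: L{e^(at)f(t)} = F(s-a). L{e^(2t)·cos(9t)} = (s-2)/((s-2)² + 81)

Final answer: (s-2)/((s-2)² + 81)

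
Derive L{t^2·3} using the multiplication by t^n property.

L{3} = 3/s. d^1/ds^1[1/s] = -1/s². d^2/ds^2[1/s] = 2/s^3. So L{t^2} = (-1)^{2}·2/s^3 = 2/s^3. Then L{t^2·3} = 3·2/s^3 = 6/s^3

Final answer: 6/s^3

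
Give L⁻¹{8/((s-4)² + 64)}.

Form: b/((s-a)² + b²) → e^(at)sin(bt). With a=4, b=8

Final answer: e^(4t)·sin(8t)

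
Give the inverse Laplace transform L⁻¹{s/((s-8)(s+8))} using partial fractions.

Using partial fractions, f(t) = (8e^(8t) + 8e^(-8t))/16

Final answer: (8e^(8t) + 8e^(-8t))/16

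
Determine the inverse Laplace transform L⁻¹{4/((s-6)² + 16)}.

Using frequency shift, L⁻¹{4/((s-6)² + 16)} = e^(6t)·sin(4t)

Final answer: e^(6t)·sin(4t)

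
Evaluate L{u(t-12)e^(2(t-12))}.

u(t-a)f(t-a) with f(t)=e^(2t). L{e^(2t)} = 1/(s-2). By time shift: e^(-12s)/(s-2)

Final answer: e^(-12s)/(s-2)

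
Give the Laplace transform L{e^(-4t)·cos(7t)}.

L{e^(at)·cos(ωt)} = (s-a)/((s-a)² + ω²), so L{e^(-4t)·cos(7t)} = (s+4)/((s+4)² + 49)

Final answer: (s+4)/((s+4)² + 49)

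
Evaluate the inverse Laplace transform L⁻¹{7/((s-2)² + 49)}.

Using frequency shift, L⁻¹{7/((s-2)² + 49)} = e^(2t)·sin(7t)

Final answer: e^(2t)·sin(7t)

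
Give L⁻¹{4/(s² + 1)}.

This is the form c·a/(s² + a²) with a = 1, c = 4. L⁻¹ = 4·sin(t)

Final answer: 4·sin(t)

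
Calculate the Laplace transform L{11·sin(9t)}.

L{sin(ωt)} = ω/(s² + ω²), so L{sin(9t)} = 9/(s² + 81). Then L{11·sin(9t)} = 11·9/(s² + 81) = 99/(s² + 81)

Final answer: 99/(s² + 81)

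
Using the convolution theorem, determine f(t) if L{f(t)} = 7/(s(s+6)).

7/(s(s+6)) = (7/s)·(1/(s+6)) = L{7}·L{e^(-6t)}. By convolution, f(t) = 7*e^(-6t) = ∫₀ᵗ 7·e^(-6τ) dτ = 7·(1 - e^(-6t))/6

Final answer: 7·(1 - e^(-6t))/6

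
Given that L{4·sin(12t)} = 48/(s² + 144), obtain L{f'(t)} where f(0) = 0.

L{f'(t)} = s·F(s) - f(0) = s·48/(s² + 144) - 0 = 48s/(s² + 144)

Final answer: 48s/(s² + 144)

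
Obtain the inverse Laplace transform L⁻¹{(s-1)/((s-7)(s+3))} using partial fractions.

Using partial fractions, f(t) = (6e^(7t) + 4e^(-3t))/10

Final answer: (6e^(7t) + 4e^(-3t))/10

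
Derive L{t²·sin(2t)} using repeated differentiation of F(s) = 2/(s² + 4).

F(s) = 2/(s² + 4). F'(s) = -4s/(s² + 4)². F''(s) = -4(4 - 3s²)/(s² + 4)³ = (12s² - 16)/(s² + 4)³. So L{t²·sin(2t)} = (-1)² F''(s) = (12s² - 16)/(s² + 4)³

Final answer: (12s² - 16)/(s² + 4)³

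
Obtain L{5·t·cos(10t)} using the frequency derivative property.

L{cos(10t)} = s/(s² + 100). Derivative: d/ds[s/(s² + 100)] = [(s² + 100) - s·2s]/(s² + 100)² = (100 - s²)/(s² + 100)². So L{t·cos(10t)} = -F'(s) = (s² - 100)/(s² + 100)². Then L{5·t·cos(10t)} = 5·(s² - 100)/(s² + 100)²

Final answer: 5·(s² - 100)/(s² + 100)²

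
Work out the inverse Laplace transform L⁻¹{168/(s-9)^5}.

L⁻¹{n!/(s-a)^(n+1)} = t^n·e^(at) with n=4, a=9. So L⁻¹{24/(s-9)^5} = t^4·e^(9t), and L⁻¹{168/(s-9)^5} = (168/24)·t^4·e^(9t) = 7·t^4·e^(9t)

Final answer: 7·t^4·e^(9t)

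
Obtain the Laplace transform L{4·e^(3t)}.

L{e^(at)} = 1/(s-a), so L{e^(3t)} = 1/(s-3). Then L{4·e^(3t)} = 4/(s-3)

Final answer: 4/(s-3)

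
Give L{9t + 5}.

L{9t + 5} = 9·L{t} + 5·L{1} = 9/s² + 5/s

Final answer: 9/s² + 5/s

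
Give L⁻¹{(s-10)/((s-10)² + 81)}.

Using frequency shift: L⁻¹{(s-a)/((s-a)² + b²)} = e^(at)cos(bt). Here a=10, b=9

Final answer: e^(10t)·cos(9t)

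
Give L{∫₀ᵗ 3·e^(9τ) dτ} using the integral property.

L{∫₀ᵗ f(τ)dτ} = F(s)/s with F(s) = 3/(s-9), so L{∫₀ᵗ 3·e^(9τ) dτ} = 3/(s(s-9))

Final answer: 3/(s(s-9))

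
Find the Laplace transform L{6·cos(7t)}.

L{cos(ωt)} = s/(s² + ω²), so L{cos(7t)} = s/(s² + 49). Then L{6·cos(7t)} = 6·s/(s² + 49) = 6s/(s² + 49)

Final answer: 6s/(s² + 49)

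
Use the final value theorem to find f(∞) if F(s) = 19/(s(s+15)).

f(∞) = lim_{s→0} s·19/(s(s+15)) = lim_{s→0} 19/(s+15) = 19/15 = 19/15

Final answer: 19/15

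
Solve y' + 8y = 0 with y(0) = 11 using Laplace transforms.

L{y'} + 8L{y} = 0. sY - 11 + 8Y = 0. Y(s+8) = 11. Y = 11/(s+8)

Final answer: y(t) = 11e^(-8t)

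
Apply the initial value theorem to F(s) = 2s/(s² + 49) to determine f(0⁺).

f(0⁺) = lim_{s→∞} s·2s/(s² + 49) = lim_{s→∞} 2s²/(s² + 49) = 2

Final answer: 2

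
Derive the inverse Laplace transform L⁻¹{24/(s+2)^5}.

L⁻¹{n!/(s-a)^(n+1)} = t^n·e^(at), so L⁻¹{24/(s+2)^5} = t^4·e^(-2t)

Final answer: t^4·e^(-2t)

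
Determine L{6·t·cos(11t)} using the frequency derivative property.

L{cos(11t)} = s/(s² + 121). Derivative: d/ds[s/(s² + 121)] = [(s² + 121) - s·2s]/(s² + 121)² = (121 - s²)/(s² + 121)². So L{t·cos(11t)} = -F'(s) = (s² - 121)/(s² + 121)². Then L{6·t·cos(11t)} = 6·(s² - 121)/(s² + 121)²

Final answer: 6·(s² - 121)/(s² + 121)²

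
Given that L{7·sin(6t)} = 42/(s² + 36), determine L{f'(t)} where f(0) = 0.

L{f'(t)} = s·F(s) - f(0) = s·42/(s² + 36) - 0 = 42s/(s² + 36)

Final answer: 42s/(s² + 36)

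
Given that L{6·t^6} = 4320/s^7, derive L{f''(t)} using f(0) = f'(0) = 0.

L{f''(t)} = s²F(s) - sf(0) - f'(0) = s²·4320/s^7 - 0 - 0 = 4320/s^5

Final answer: 4320/s^5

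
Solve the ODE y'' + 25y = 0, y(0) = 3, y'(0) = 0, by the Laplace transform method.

L{y''} + 25L{y} = 0. s²Y - 3s - 0 + 25Y = 0. Y(s² + 25) = 3s. Y = (3s)/(s² + 25). Inverting: y(t) = 3cos(5t)

Final answer: y(t) = 3cos(5t)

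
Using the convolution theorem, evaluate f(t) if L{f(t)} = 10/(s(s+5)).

10/(s(s+5)) = (10/s)·(1/(s+5)) = L{10}·L{e^(-5t)}. By convolution, f(t) = 10*e^(-5t) = ∫₀ᵗ 10·e^(-5τ) dτ = 10·(1 - e^(-5t))/5

Final answer: 10·(1 - e^(-5t))/5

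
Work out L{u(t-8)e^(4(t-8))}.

u(t-a)f(t-a) with f(t)=e^(4t). L{e^(4t)} = 1/(s-4). By time shift: e^(-8s)/(s-4)

Final answer: e^(-8s)/(s-4)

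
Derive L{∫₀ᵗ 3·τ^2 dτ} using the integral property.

L{∫₀ᵗ f(τ)dτ} = F(s)/s with f(t) = 3t^2. F(s) = 6/s^3, so L{∫₀ᵗ 3·τ^2 dτ} = (6/s^3)/s = 6/s^4. (Check: ∫₀ᵗ 3·τ^2 dτ = 3t^3/3.)

Final answer: 6/s^4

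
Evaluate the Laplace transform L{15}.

L{15} = 15 · L{1} = 15/s

Final answer: 15/s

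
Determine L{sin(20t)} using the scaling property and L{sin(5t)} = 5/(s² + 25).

Using L{f(at)} = (1/a)F(s/a) with a=4: L{sin(20t)} = (1/4) · 5/((s/4)² + 25) = (1/4) · 5·16/(s² + 400) = 20/(s² + 400)

Final answer: 20/(s² + 400)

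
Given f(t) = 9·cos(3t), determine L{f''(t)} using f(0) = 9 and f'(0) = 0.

F(s) = 9s/(s² + 9). L{f''(t)} = s²F(s) - sf(0) - f'(0) = 9s³/(s² + 9) - 9s = (9s³ - 9s(s² + 9))/(s² + 9) = -81s/(s² + 9)

Final answer: -81s/(s² + 9)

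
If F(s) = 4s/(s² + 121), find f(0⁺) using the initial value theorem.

f(0⁺) = lim_{s→∞} s·4s/(s² + 121) = lim_{s→∞} 4s²/(s² + 121) = 4

Final answer: 4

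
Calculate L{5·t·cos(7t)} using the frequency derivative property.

L{cos(7t)} = s/(s² + 49). Derivative: d/ds[s/(s² + 49)] = [(s² + 49) - s·2s]/(s² + 49)² = (49 - s²)/(s² + 49)². So L{t·cos(7t)} = -F'(s) = (s² - 49)/(s² + 49)². Then L{5·t·cos(7t)} = 5·(s² - 49)/(s² + 49)²

Final answer: 5·(s² - 49)/(s² + 49)²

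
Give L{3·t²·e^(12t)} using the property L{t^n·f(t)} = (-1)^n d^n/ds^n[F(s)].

L{e^(12t)} = 1/(s-12). d/ds[1/(s-12)] = -1/(s-12)². d²/ds²[1/(s-12)] = 2/(s-12)³. So L{t²·e^(12t)} = (-1)² · 2/(s-12)³ = 2/(s-12)³. Then L{3·t²·e^(12t)} = 3·2/(s-12)³ = 6/(s-12)³

Final answer: 6/(s-12)³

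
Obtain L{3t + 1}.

L{3t + 1} = 3·L{t} + L{1} = 3/s² + 1/s

Final answer: 3/s² + 1/s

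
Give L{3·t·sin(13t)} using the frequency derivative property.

L{sin(13t)} = 13/(s² + 169). By L{t·f(t)} = -F'(s): -d/ds[13/(s² + 169)] = -(13)·(-2s)/(s² + 169)² = 26s/(s² + 169)². Then L{3·t·sin(13t)} = 3·26s/(s² + 169)² = 78s/(s² + 169)²

Final answer: 78s/(s² + 169)²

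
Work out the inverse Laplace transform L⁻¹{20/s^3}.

L⁻¹{n!/s^(n+1)} = t^n with n=2. So L⁻¹{2/s^3} = t^2, and L⁻¹{20/s^3} = (20/2)·t^2 = 10·t^2

Final answer: 10·t^2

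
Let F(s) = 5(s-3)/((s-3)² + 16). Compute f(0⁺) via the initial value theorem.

f(0⁺) = lim_{s→∞} sF(s) = lim_{s→∞} 5s(s-3)/((s-3)² + 16) = 5

Final answer: 5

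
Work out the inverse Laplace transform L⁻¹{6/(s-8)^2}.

L⁻¹{n!/(s-a)^(n+1)} = t^n·e^(at) with n=1, a=8. So L⁻¹{1/(s-8)^2} = t·e^(8t), and L⁻¹{6/(s-8)^2} = (6/1)·t·e^(8t) = 6·t·e^(8t)

Final answer: 6·t·e^(8t)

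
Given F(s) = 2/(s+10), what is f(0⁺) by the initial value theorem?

f(0⁺) = lim_{s→∞} s·2/(s+10) = lim_{s→∞} 2s/(s+10) = 2

Final answer: 2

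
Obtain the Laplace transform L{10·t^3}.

L{t^n} = n!/s^(n+1), so L{t^3} = 6/s^4. Then L{10·t^3} = 10·6/s^4 = 60/s^4

Final answer: 60/s^4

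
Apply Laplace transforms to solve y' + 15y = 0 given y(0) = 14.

L{y'} + 15L{y} = 0. sY - 14 + 15Y = 0. Y(s+15) = 14. Y = 14/(s+15)

Final answer: y(t) = 14e^(-15t)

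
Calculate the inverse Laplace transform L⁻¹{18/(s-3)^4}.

L⁻¹{n!/(s-a)^(n+1)} = t^n·e^(at) with n=3, a=3. So L⁻¹{6/(s-3)^4} = t^3·e^(3t), and L⁻¹{18/(s-3)^4} = (18/6)·t^3·e^(3t) = 3·t^3·e^(3t)

Final answer: 3·t^3·e^(3t)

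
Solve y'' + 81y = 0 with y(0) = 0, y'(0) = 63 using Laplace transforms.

L{y''} + 81L{y} = 0. s²Y - 0 - 63 + 81Y = 0. Y(s² + 81) = 63. Y = (63)/(s² + 81). Inverting: y(t) = 7sin(9t)

Final answer: y(t) = 7sin(9t)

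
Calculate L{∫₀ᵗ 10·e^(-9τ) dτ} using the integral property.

L{∫₀ᵗ f(τ)dτ} = F(s)/s with F(s) = 10/(s+9), so L{∫₀ᵗ 10·e^(-9τ) dτ} = 10/(s(s+9))

Final answer: 10/(s(s+9))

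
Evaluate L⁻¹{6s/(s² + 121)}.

This is the form c·s/(s² + a²) with a = 11, c = 6. L⁻¹ = 6·cos(11t)

Final answer: 6·cos(11t)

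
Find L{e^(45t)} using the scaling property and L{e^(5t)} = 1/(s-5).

Using L{f(at)} = (1/a)F(s/a) with a=9 and f(t) = e^(5t): L{e^(45t)} = (1/9) · 1/((s/9)-5) = (1/9) · 9/(s-45) = 1/(s-45)

Final answer: 1/(s-45)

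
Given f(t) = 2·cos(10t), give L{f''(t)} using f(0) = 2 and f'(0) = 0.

F(s) = 2s/(s² + 100). L{f''(t)} = s²F(s) - sf(0) - f'(0) = 2s³/(s² + 100) - 2s = (2s³ - 2s(s² + 100))/(s² + 100) = -200s/(s² + 100)

Final answer: -200s/(s² + 100)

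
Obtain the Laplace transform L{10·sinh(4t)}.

L{sinh(ωt)} = ω/(s² - ω²), so L{sinh(4t)} = 4/(s² - 16). Then L{10·sinh(4t)} = 10·4/(s² - 16) = 40/(s² - 16)

Final answer: 40/(s² - 16)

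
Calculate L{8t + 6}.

L{8t + 6} = 8·L{t} + 6·L{1} = 8/s² + 6/s

Final answer: 8/s² + 6/s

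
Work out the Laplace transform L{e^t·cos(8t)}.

L{e^(at)·cos(ωt)} = (s-a)/((s-a)² + ω²), so L{e^t·cos(8t)} = (s-1)/((s-1)² + 64)

Final answer: (s-1)/((s-1)² + 64)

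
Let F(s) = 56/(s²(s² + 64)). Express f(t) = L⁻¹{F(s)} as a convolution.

56/(s²(s² + 64)) = (1/s²)·(56/(s² + 64)) = L{t}·L{7·sin(8t)}. So f(t) = t*(7·sin(8t)) = ∫₀ᵗ 7τ·sin(8(t-τ)) dτ

Final answer: ∫₀ᵗ 7τ·sin(8(t-τ)) dτ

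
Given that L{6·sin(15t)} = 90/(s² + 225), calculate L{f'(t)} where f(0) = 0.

L{f'(t)} = s·F(s) - f(0) = s·90/(s² + 225) - 0 = 90s/(s² + 225)

Final answer: 90s/(s² + 225)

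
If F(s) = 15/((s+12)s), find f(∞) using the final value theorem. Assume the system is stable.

f(∞) = lim_{s→0} sF(s) = lim_{s→0} 15/(s+12) = 5/4

Final answer: 5/4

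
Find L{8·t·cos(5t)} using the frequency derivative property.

L{cos(5t)} = s/(s² + 25). Derivative: d/ds[s/(s² + 25)] = [(s² + 25) - s·2s]/(s² + 25)² = (25 - s²)/(s² + 25)². So L{t·cos(5t)} = -F'(s) = (s² - 25)/(s² + 25)². Then L{8·t·cos(5t)} = 8·(s² - 25)/(s² + 25)²

Final answer: 8·(s² - 25)/(s² + 25)²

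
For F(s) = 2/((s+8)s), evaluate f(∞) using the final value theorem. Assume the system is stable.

f(∞) = lim_{s→0} sF(s) = lim_{s→0} 2/(s+8) = 1/4

Final answer: 1/4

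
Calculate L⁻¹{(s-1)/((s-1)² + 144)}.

Using frequency shift: L⁻¹{(s-a)/((s-a)² + b²)} = e^(at)cos(bt). Here a=1, b=12

Final answer: e^t·cos(12t)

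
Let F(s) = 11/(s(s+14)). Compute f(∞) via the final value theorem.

f(∞) = lim_{s→0} s·11/(s(s+14)) = lim_{s→0} 11/(s+14) = 11/14 = 11/14

Final answer: 11/14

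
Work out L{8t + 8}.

L{8t + 8} = 8·L{t} + 8·L{1} = 8/s² + 8/s

Final answer: 8/s² + 8/s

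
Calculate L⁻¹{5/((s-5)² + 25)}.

Form: b/((s-a)² + b²) → e^(at)sin(bt). With a=5, b=5

Final answer: e^(5t)·sin(5t)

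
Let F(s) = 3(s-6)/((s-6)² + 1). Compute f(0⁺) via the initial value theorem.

f(0⁺) = lim_{s→∞} sF(s) = lim_{s→∞} 3s(s-6)/((s-6)² + 1) = 3

Final answer: 3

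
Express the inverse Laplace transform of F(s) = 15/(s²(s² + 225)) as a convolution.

15/(s²(s² + 225)) = (1/s²)·(15/(s² + 225)) = L{t}·L{sin(15t)}. So f(t) = t*(sin(15t)) = ∫₀ᵗ τ·sin(15(t-τ)) dτ

Final answer: ∫₀ᵗ τ·sin(15(t-τ)) dτ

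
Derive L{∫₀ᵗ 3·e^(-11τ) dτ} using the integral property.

L{∫₀ᵗ f(τ)dτ} = F(s)/s with F(s) = 3/(s+11), so L{∫₀ᵗ 3·e^(-11τ) dτ} = 3/(s(s+11))

Final answer: 3/(s(s+11))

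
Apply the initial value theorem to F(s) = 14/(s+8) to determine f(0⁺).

f(0⁺) = lim_{s→∞} s·14/(s+8) = lim_{s→∞} 14s/(s+8) = 14

Final answer: 14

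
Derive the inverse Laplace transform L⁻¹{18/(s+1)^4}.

L⁻¹{n!/(s-a)^(n+1)} = t^n·e^(at) with n=3, a=-1. So L⁻¹{6/(s+1)^4} = t^3·e^(-t), and L⁻¹{18/(s+1)^4} = (18/6)·t^3·e^(-t) = 3·t^3·e^(-t)

Final answer: 3·t^3·e^(-t)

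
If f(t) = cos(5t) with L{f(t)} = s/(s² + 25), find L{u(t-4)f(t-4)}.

Time shift theorem: L{u(t-a)f(t-a)} = e^(-as)F(s). Here a=4, F(s) = s/(s² + 25), so L{u(t-4)f(t-4)} = e^(-4s)·s/(s² + 25)

Final answer: e^(-4s)·s/(s² + 25)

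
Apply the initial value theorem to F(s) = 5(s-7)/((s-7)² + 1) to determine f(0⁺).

f(0⁺) = lim_{s→∞} sF(s) = lim_{s→∞} 5s(s-7)/((s-7)² + 1) = 5

Final answer: 5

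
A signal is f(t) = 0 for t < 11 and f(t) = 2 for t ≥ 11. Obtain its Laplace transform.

f(t) = 2·u(t-11). L{u(t-11)} = e^(-11s)/s, so L{f(t)} = 2·e^(-11s)/s

Final answer: 2·e^(-11s)/s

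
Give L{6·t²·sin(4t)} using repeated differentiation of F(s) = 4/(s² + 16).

F(s) = 4/(s² + 16). F'(s) = -8s/(s² + 16)². F''(s) = -8(16 - 3s²)/(s² + 16)³ = (24s² - 128)/(s² + 16)³. So L{t²·sin(4t)} = (-1)² F''(s) = (24s² - 128)/(s² + 16)³. Then L{6·t²·sin(4t)} = 6·(24s² - 128)/(s² + 16)³ = (144s² - 768)/(s² + 16)³

Final answer: (144s² - 768)/(s² + 16)³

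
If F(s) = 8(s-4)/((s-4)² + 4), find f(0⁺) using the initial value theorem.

f(0⁺) = lim_{s→∞} sF(s) = lim_{s→∞} 8s(s-4)/((s-4)² + 4) = 8

Final answer: 8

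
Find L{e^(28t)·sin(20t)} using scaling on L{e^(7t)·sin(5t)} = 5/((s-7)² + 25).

Scaling with a=4: L{e^(28t)·sin(20t)} = (1/4) · 5/((s/4-7)² + 25). Simplifying: 20/((s-28)² + 400)

Final answer: 20/((s-28)² + 400)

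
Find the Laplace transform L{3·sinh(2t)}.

L{sinh(ωt)} = ω/(s² - ω²), so L{sinh(2t)} = 2/(s² - 4). Then L{3·sinh(2t)} = 3·2/(s² - 4) = 6/(s² - 4)

Final answer: 6/(s² - 4)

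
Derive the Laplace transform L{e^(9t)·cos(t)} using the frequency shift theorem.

Frequency shift: L{e^(at)f(t)} = F(s-a). L{e^(9t)·cos(t)} = (s-9)/((s-9)² + 1)

Final answer: (s-9)/((s-9)² + 1)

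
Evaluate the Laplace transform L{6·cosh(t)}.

L{cosh(ωt)} = s/(s² - ω²), so L{cosh(t)} = s/(s² - 1). Then L{6·cosh(t)} = 6·s/(s² - 1) = 6s/(s² - 1)

Final answer: 6s/(s² - 1)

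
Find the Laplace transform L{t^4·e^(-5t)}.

L{t^n·e^(at)} = n!/(s-a)^(n+1), so L{t^4·e^(-5t)} = 24/(s+5)^5

Final answer: 24/(s+5)^5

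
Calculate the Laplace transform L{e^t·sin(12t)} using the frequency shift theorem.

Frequency shift: L{e^(at)f(t)} = F(s-a). L{e^t·sin(12t)} = 12/((s-1)² + 144)

Final answer: 12/((s-1)² + 144)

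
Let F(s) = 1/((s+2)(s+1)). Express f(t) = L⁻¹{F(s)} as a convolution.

1/((s+2)(s+1)) = (1/(s+2))·(1/(s+1)) = L{e^(-2t)}·L{e^(-t)}. So f(t) = e^(-2t)*e^(-t) = ∫₀ᵗ e^(-2τ)·e^(-(t-τ)) dτ

Final answer: ∫₀ᵗ e^(-2τ)·e^(-(t-τ)) dτ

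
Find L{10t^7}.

L{t^n} = n!/s^(n+1). So L{10t^7} = 10·7!/s^8 = 50400/s^8

Final answer: 50400/s^8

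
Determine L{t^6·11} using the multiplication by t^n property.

L{11} = 11/s. d^1/ds^1[1/s] = -1/s². d^2/ds^2[1/s] = 2/s^3. d^3/ds^3[1/s] = -6/s^4. d^4/ds^4[1/s] = 24/s^5. d^5/ds^5[1/s] = -120/s^6. d^6/ds^6[1/s] = 720/s^7. So L{t^6} = (-1)^{6}·720/s^7 = 720/s^7. Then L{t^6·11} = 11·720/s^7 = 7920/s^7

Final answer: 7920/s^7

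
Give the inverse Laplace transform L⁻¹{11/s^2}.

L⁻¹{n!/s^(n+1)} = t^n with n=1. So L⁻¹{1/s^2} = t, and L⁻¹{11/s^2} = (11/1)·t = 11·t

Final answer: 11·t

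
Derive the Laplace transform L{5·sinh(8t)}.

L{sinh(ωt)} = ω/(s² - ω²), so L{sinh(8t)} = 8/(s² - 64). Then L{5·sinh(8t)} = 5·8/(s² - 64) = 40/(s² - 64)

Final answer: 40/(s² - 64)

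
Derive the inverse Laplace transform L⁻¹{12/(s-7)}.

L⁻¹{1/(s-a)} = e^(at), so L⁻¹{1/(s-7)} = e^(7t), and L⁻¹{12/(s-7)} = 12·e^(7t)

Final answer: 12·e^(7t)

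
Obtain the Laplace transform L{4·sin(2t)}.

L{sin(ωt)} = ω/(s² + ω²), so L{sin(2t)} = 2/(s² + 4). Then L{4·sin(2t)} = 4·2/(s² + 4) = 8/(s² + 4)

Final answer: 8/(s² + 4)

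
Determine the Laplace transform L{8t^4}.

L{8t^4} = 8 · L{t^4} = 8 · 24/s^5 = 192/s^5

Final answer: 192/s^5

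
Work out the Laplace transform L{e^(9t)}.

L{e^(at)} = 1/(s-a), so L{e^(9t)} = 1/(s-9)

Final answer: 1/(s-9)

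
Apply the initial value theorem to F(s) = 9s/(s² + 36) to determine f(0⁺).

f(0⁺) = lim_{s→∞} s·9s/(s² + 36) = lim_{s→∞} 9s²/(s² + 36) = 9

Final answer: 9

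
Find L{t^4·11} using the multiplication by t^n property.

L{11} = 11/s. d^1/ds^1[1/s] = -1/s². d^2/ds^2[1/s] = 2/s^3. d^3/ds^3[1/s] = -6/s^4. d^4/ds^4[1/s] = 24/s^5. So L{t^4} = (-1)^{4}·24/s^5 = 24/s^5. Then L{t^4·11} = 11·24/s^5 = 264/s^5

Final answer: 264/s^5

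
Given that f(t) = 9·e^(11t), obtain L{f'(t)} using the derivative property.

f(0) = 9, F(s) = 9/(s-11). L{f'(t)} = s·F(s) - f(0) = 9s/(s-11) - 9 = (9s - 9(s-11))/(s-11) = 99/(s-11)

Final answer: 99/(s-11)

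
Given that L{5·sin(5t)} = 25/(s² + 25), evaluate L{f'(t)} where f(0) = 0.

L{f'(t)} = s·F(s) - f(0) = s·25/(s² + 25) - 0 = 25s/(s² + 25)

Final answer: 25s/(s² + 25)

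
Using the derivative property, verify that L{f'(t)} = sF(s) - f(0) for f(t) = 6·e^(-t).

f'(t) = -6e^(-t). Direct: L{f'(t)} = -6/(s+1). Property: s·6/(s+1) - 6 = (6s - 6(s+1))/(s+1) = -6/(s+1). ✓

Final answer: -6/(s+1)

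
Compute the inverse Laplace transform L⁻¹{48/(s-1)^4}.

L⁻¹{n!/(s-a)^(n+1)} = t^n·e^(at) with n=3, a=1. So L⁻¹{6/(s-1)^4} = t^3·e^t, and L⁻¹{48/(s-1)^4} = (48/6)·t^3·e^t = 8·t^3·e^t

Final answer: 8·t^3·e^t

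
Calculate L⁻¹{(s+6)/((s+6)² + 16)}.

Using frequency shift: L⁻¹{(s-a)/((s-a)² + b²)} = e^(at)cos(bt). Here a=-6, b=4

Final answer: e^(-6t)·cos(4t)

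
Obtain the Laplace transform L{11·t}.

L{t^n} = n!/s^(n+1), so L{t} = 1/s^2. Then L{11·t} = 11·1/s^2 = 11/s^2

Final answer: 11/s^2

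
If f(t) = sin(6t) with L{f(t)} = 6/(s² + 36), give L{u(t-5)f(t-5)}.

Time shift theorem: L{u(t-a)f(t-a)} = e^(-as)F(s). Here a=5, F(s) = 6/(s² + 36), so L{u(t-5)f(t-5)} = e^(-5s)·6/(s² + 36)

Final answer: e^(-5s)·6/(s² + 36)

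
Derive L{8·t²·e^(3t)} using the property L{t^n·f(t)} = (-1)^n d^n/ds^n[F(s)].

L{e^(3t)} = 1/(s-3). d/ds[1/(s-3)] = -1/(s-3)². d²/ds²[1/(s-3)] = 2/(s-3)³. So L{t²·e^(3t)} = (-1)² · 2/(s-3)³ = 2/(s-3)³. Then L{8·t²·e^(3t)} = 8·2/(s-3)³ = 16/(s-3)³

Final answer: 16/(s-3)³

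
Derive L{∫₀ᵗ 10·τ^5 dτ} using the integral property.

L{∫₀ᵗ f(τ)dτ} = F(s)/s with f(t) = 10t^5. F(s) = 1200/s^6, so L{∫₀ᵗ 10·τ^5 dτ} = (1200/s^6)/s = 1200/s^7. (Check: ∫₀ᵗ 10·τ^5 dτ = 10t^6/6.)

Final answer: 1200/s^7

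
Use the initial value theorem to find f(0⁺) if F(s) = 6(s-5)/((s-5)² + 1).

f(0⁺) = lim_{s→∞} sF(s) = lim_{s→∞} 6s(s-5)/((s-5)² + 1) = 6

Final answer: 6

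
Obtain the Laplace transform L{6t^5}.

L{6t^5} = 6 · L{t^5} = 6 · 120/s^6 = 720/s^6

Final answer: 720/s^6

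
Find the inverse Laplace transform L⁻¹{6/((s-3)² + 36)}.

Using frequency shift, L⁻¹{6/((s-3)² + 36)} = e^(3t)·sin(6t)

Final answer: e^(3t)·sin(6t)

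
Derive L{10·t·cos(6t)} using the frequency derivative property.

L{cos(6t)} = s/(s² + 36). Derivative: d/ds[s/(s² + 36)] = [(s² + 36) - s·2s]/(s² + 36)² = (36 - s²)/(s² + 36)². So L{t·cos(6t)} = -F'(s) = (s² - 36)/(s² + 36)². Then L{10·t·cos(6t)} = 10·(s² - 36)/(s² + 36)²

Final answer: 10·(s² - 36)/(s² + 36)²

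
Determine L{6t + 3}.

L{6t + 3} = 6·L{t} + 3·L{1} = 6/s² + 3/s

Final answer: 6/s² + 3/s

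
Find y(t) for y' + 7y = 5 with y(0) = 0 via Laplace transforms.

sY + 7Y = 5/s. Y = 5/(s(s+7)). Partial fractions: Y = 5/7/s - 5/7/(s+7)

Final answer: y(t) = 5/7(1 - e^(-7t))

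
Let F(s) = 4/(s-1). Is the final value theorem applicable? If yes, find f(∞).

sF(s) = 4s/(s-1) has a pole at s = 1 in the right half-plane. Theorem does NOT apply (unstable system; f(t) = 4·e^t grows without bound).

Final answer: Not applicable (unstable)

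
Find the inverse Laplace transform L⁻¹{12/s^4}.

L⁻¹{n!/s^(n+1)} = t^n with n=3. So L⁻¹{6/s^4} = t^3, and L⁻¹{12/s^4} = (12/6)·t^3 = 2·t^3

Final answer: 2·t^3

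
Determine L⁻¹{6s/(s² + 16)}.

This is the form c·s/(s² + a²) with a = 4, c = 6. L⁻¹ = 6·cos(4t)

Final answer: 6·cos(4t)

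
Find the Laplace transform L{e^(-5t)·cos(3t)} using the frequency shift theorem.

Frequency shift: L{e^(at)f(t)} = F(s-a). L{e^(-5t)·cos(3t)} = (s+5)/((s+5)² + 9)

Final answer: (s+5)/((s+5)² + 9)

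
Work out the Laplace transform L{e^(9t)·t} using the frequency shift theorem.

L{e^(at)·t^n} = n!/(s-a)^(n+1), so L{e^(9t)·t} = 1/(s-9)^2

Final answer: 1/(s-9)^2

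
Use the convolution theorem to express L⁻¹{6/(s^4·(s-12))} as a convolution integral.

6/(s^4·(s-12)) = (6/s^4)·(1/(s-12)) = L{t^3}·L{e^(12t)}. So f(t) = t^3*e^(12t) = ∫₀ᵗ τ^3·e^(12(t-τ)) dτ

Final answer: ∫₀ᵗ τ^3·e^(12(t-τ)) dτ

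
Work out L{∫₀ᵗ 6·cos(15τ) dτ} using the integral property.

L{∫₀ᵗ f(τ)dτ} = F(s)/s with F(s) = 6s/(s² + 225), so the result is (6s/(s² + 225))/s = 6/(s² + 225)

Final answer: 6/(s² + 225)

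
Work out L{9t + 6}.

L{9t + 6} = 9·L{t} + 6·L{1} = 9/s² + 6/s

Final answer: 9/s² + 6/s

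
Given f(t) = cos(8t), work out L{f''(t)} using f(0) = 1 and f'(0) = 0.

F(s) = s/(s² + 64). L{f''(t)} = s²F(s) - sf(0) - f'(0) = s³/(s² + 64) - s = (s³ - s(s² + 64))/(s² + 64) = -64s/(s² + 64)

Final answer: -64s/(s² + 64)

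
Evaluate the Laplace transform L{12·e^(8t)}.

L{e^(at)} = 1/(s-a), so L{e^(8t)} = 1/(s-8). Then L{12·e^(8t)} = 12/(s-8)

Final answer: 12/(s-8)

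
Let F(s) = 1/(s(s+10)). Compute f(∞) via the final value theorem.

f(∞) = lim_{s→0} s·1/(s(s+10)) = lim_{s→0} 1/(s+10) = 1/10 = 1/10

Final answer: 1/10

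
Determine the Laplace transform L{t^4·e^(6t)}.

L{t^n·e^(at)} = n!/(s-a)^(n+1), so L{t^4·e^(6t)} = 24/(s-6)^5

Final answer: 24/(s-6)^5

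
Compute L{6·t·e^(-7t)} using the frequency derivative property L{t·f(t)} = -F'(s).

L{e^(-7t)} = 1/(s+7). By frequency derivative: L{t·e^(-7t)} = -d/ds[1/(s+7)] = -(-1)/(s+7)² = 1/(s+7)². Then L{6·t·e^(-7t)} = 6·1/(s+7)² = 6/(s+7)²

Final answer: 6/(s+7)²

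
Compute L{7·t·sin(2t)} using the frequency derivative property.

L{sin(2t)} = 2/(s² + 4). By L{t·f(t)} = -F'(s): -d/ds[2/(s² + 4)] = -(2)·(-2s)/(s² + 4)² = 4s/(s² + 4)². Then L{7·t·sin(2t)} = 7·4s/(s² + 4)² = 28s/(s² + 4)²

Final answer: 28s/(s² + 4)²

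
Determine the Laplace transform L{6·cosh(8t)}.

L{cosh(ωt)} = s/(s² - ω²), so L{cosh(8t)} = s/(s² - 64). Then L{6·cosh(8t)} = 6·s/(s² - 64) = 6s/(s² - 64)

Final answer: 6s/(s² - 64)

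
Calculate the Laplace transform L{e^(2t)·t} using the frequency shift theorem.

L{e^(at)·t^n} = n!/(s-a)^(n+1), so L{e^(2t)·t} = 1/(s-2)^2

Final answer: 1/(s-2)^2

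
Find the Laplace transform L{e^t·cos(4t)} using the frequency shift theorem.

Frequency shift: L{e^(at)f(t)} = F(s-a). L{e^t·cos(4t)} = (s-1)/((s-1)² + 16)

Final answer: (s-1)/((s-1)² + 16)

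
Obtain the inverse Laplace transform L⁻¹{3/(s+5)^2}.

L⁻¹{n!/(s-a)^(n+1)} = t^n·e^(at) with n=1, a=-5. So L⁻¹{1/(s+5)^2} = t·e^(-5t), and L⁻¹{3/(s+5)^2} = (3/1)·t·e^(-5t) = 3·t·e^(-5t)

Final answer: 3·t·e^(-5t)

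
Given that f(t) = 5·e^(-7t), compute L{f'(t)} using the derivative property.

f(0) = 5, F(s) = 5/(s+7). L{f'(t)} = s·F(s) - f(0) = 5s/(s+7) - 5 = (5s - 5(s+7))/(s+7) = -35/(s+7)

Final answer: -35/(s+7)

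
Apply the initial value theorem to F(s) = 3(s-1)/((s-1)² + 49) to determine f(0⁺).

f(0⁺) = lim_{s→∞} sF(s) = lim_{s→∞} 3s(s-1)/((s-1)² + 49) = 3

Final answer: 3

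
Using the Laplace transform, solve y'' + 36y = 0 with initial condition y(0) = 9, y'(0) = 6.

L{y''} + 36L{y} = 0. s²Y - 9s - 6 + 36Y = 0. Y(s² + 36) = 9s + 6. Y = (9s + 6)/(s² + 36). Inverting: y(t) = 9cos(6t) + sin(6t)

Final answer: y(t) = 9cos(6t) + sin(6t)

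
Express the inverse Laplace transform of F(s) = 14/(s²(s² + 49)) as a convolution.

14/(s²(s² + 49)) = (1/s²)·(14/(s² + 49)) = L{t}·L{2·sin(7t)}. So f(t) = t*(2·sin(7t)) = ∫₀ᵗ 2τ·sin(7(t-τ)) dτ

Final answer: ∫₀ᵗ 2τ·sin(7(t-τ)) dτ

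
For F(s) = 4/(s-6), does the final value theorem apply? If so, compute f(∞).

sF(s) = 4s/(s-6) has a pole at s = 6 in the right half-plane. Theorem does NOT apply (unstable system; f(t) = 4·e^(6t) grows without bound).

Final answer: Not applicable (unstable)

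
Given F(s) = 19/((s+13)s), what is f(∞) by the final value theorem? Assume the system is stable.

f(∞) = lim_{s→0} sF(s) = lim_{s→0} 19/(s+13) = 19/13

Final answer: 19/13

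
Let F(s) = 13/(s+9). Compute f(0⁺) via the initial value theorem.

f(0⁺) = lim_{s→∞} s·13/(s+9) = lim_{s→∞} 13s/(s+9) = 13

Final answer: 13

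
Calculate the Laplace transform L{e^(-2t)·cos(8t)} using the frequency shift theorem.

Frequency shift: L{e^(at)f(t)} = F(s-a). L{e^(-2t)·cos(8t)} = (s+2)/((s+2)² + 64)

Final answer: (s+2)/((s+2)² + 64)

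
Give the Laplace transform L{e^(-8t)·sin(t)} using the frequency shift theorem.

Frequency shift: L{e^(at)f(t)} = F(s-a). L{e^(-8t)·sin(t)} = 1/((s+8)² + 1)

Final answer: 1/((s+8)² + 1)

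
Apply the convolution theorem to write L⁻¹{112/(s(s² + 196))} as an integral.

112/(s(s² + 196)) = (1/s)·(112/(s² + 196)) = L{1}·L{8·sin(14t)}. So f(t) = 1*(8·sin(14t)) = ∫₀ᵗ 8·sin(14τ) dτ

Final answer: ∫₀ᵗ 8·sin(14τ) dτ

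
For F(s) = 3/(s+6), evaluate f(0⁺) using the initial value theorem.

f(0⁺) = lim_{s→∞} s·3/(s+6) = lim_{s→∞} 3s/(s+6) = 3

Final answer: 3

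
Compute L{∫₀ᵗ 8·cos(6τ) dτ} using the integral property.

L{∫₀ᵗ f(τ)dτ} = F(s)/s with F(s) = 8s/(s² + 36), so the result is (8s/(s² + 36))/s = 8/(s² + 36)

Final answer: 8/(s² + 36)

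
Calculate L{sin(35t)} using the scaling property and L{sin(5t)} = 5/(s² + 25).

Using L{f(at)} = (1/a)F(s/a) with a=7: L{sin(35t)} = (1/7) · 5/((s/7)² + 25) = (1/7) · 5·49/(s² + 1225) = 35/(s² + 1225)

Final answer: 35/(s² + 1225)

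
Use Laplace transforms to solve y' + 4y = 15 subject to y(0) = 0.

sY + 4Y = 15/s. Y = 15/(s(s+4)). Partial fractions: Y = 15/4/s - 15/4/(s+4)

Final answer: y(t) = 15/4(1 - e^(-4t))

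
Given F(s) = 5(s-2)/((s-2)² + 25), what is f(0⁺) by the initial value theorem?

f(0⁺) = lim_{s→∞} sF(s) = lim_{s→∞} 5s(s-2)/((s-2)² + 25) = 5

Final answer: 5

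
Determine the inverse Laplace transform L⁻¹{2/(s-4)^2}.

L⁻¹{n!/(s-a)^(n+1)} = t^n·e^(at) with n=1, a=4. So L⁻¹{1/(s-4)^2} = t·e^(4t), and L⁻¹{2/(s-4)^2} = (2/1)·t·e^(4t) = 2·t·e^(4t)

Final answer: 2·t·e^(4t)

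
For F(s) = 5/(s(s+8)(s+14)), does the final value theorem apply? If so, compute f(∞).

Poles of sF(s) = 5/((s+8)(s+14)) are at s = -8 and s = -14, both in the left half-plane. Theorem applies. f(∞) = lim_{s→0} sF(s) = 5/(8·14) = 5/112

Final answer: 5/112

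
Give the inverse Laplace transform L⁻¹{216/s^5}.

L⁻¹{n!/s^(n+1)} = t^n with n=4. So L⁻¹{24/s^5} = t^4, and L⁻¹{216/s^5} = (216/24)·t^4 = 9·t^4

Final answer: 9·t^4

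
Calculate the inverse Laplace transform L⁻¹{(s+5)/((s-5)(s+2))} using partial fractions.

Using partial fractions, f(t) = (10e^(5t) - 3e^(-2t))/7

Final answer: (10e^(5t) - 3e^(-2t))/7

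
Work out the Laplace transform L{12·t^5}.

L{t^n} = n!/s^(n+1), so L{t^5} = 120/s^6. Then L{12·t^5} = 12·120/s^6 = 1440/s^6

Final answer: 1440/s^6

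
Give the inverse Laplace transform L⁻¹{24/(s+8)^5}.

L⁻¹{n!/(s-a)^(n+1)} = t^n·e^(at), so L⁻¹{24/(s+8)^5} = t^4·e^(-8t)

Final answer: t^4·e^(-8t)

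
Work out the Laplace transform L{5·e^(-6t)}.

L{e^(at)} = 1/(s-a), so L{e^(-6t)} = 1/(s+6). Then L{5·e^(-6t)} = 5/(s+6)

Final answer: 5/(s+6)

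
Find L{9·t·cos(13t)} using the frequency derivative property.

L{cos(13t)} = s/(s² + 169). Derivative: d/ds[s/(s² + 169)] = [(s² + 169) - s·2s]/(s² + 169)² = (169 - s²)/(s² + 169)². So L{t·cos(13t)} = -F'(s) = (s² - 169)/(s² + 169)². Then L{9·t·cos(13t)} = 9·(s² - 169)/(s² + 169)²

Final answer: 9·(s² - 169)/(s² + 169)²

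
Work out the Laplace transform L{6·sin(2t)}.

L{sin(ωt)} = ω/(s² + ω²), so L{sin(2t)} = 2/(s² + 4). Then L{6·sin(2t)} = 6·2/(s² + 4) = 12/(s² + 4)

Final answer: 12/(s² + 4)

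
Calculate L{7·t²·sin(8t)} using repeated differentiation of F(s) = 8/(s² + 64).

F(s) = 8/(s² + 64). F'(s) = -16s/(s² + 64)². F''(s) = -16(64 - 3s²)/(s² + 64)³ = (48s² - 1024)/(s² + 64)³. So L{t²·sin(8t)} = (-1)² F''(s) = (48s² - 1024)/(s² + 64)³. Then L{7·t²·sin(8t)} = 7·(48s² - 1024)/(s² + 64)³ = (336s² - 7168)/(s² + 64)³

Final answer: (336s² - 7168)/(s² + 64)³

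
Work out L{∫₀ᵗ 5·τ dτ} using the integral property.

L{∫₀ᵗ f(τ)dτ} = F(s)/s with f(t) = 5t. F(s) = 5/s^2, so L{∫₀ᵗ 5·τ dτ} = (5/s^2)/s = 5/s^3. (Check: ∫₀ᵗ 5·τ dτ = 5t^2/2.)

Final answer: 5/s^3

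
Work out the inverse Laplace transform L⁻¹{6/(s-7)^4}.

L⁻¹{n!/(s-a)^(n+1)} = t^n·e^(at), so L⁻¹{6/(s-7)^4} = t^3·e^(7t)

Final answer: t^3·e^(7t)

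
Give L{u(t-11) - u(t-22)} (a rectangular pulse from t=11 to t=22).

L{u(t-a)} = e^(-as)/s. L{u(t-11) - u(t-22)} = (e^(-11s) - e^(-22s))/s

Final answer: (e^(-11s) - e^(-22s))/s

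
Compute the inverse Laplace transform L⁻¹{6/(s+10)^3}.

L⁻¹{n!/(s-a)^(n+1)} = t^n·e^(at) with n=2, a=-10. So L⁻¹{2/(s+10)^3} = t^2·e^(-10t), and L⁻¹{6/(s+10)^3} = (6/2)·t^2·e^(-10t) = 3·t^2·e^(-10t)

Final answer: 3·t^2·e^(-10t)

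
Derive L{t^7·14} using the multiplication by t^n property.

L{14} = 14/s. d^1/ds^1[1/s] = -1/s². d^2/ds^2[1/s] = 2/s^3. d^3/ds^3[1/s] = -6/s^4. d^4/ds^4[1/s] = 24/s^5. d^5/ds^5[1/s] = -120/s^6. d^6/ds^6[1/s] = 720/s^7. d^7/ds^7[1/s] = -5040/s^8. So L{t^7} = (-1)^{7}·-5040/s^8 = 5040/s^8. Then L{t^7·14} = 14·5040/s^8 = 70560/s^8

Final answer: 70560/s^8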